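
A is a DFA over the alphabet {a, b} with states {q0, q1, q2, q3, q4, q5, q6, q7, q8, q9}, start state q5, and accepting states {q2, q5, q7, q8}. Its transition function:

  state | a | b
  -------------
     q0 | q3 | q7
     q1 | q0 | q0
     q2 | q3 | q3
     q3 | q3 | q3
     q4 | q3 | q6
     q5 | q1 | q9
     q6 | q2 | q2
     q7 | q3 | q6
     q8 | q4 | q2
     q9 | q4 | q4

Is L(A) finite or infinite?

The useful states (reachable from q5 and able to reach an accepting state) are {q0, q1, q2, q4, q5, q6, q7, q9}.
Restricted to these states the transition graph has no cycle, so every accepting path has bounded length and L is finite.

finite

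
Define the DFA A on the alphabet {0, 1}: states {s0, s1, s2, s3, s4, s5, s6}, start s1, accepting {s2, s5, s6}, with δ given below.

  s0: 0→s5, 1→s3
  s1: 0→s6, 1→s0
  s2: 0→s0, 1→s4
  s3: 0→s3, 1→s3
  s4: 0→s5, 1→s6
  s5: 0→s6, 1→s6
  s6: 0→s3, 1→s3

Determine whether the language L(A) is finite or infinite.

finite

The useful states (reachable from s1 and able to reach an accepting state) are {s0, s1, s5, s6}.
Restricted to these states the transition graph has no cycle, so every accepting path has bounded length and L is finite.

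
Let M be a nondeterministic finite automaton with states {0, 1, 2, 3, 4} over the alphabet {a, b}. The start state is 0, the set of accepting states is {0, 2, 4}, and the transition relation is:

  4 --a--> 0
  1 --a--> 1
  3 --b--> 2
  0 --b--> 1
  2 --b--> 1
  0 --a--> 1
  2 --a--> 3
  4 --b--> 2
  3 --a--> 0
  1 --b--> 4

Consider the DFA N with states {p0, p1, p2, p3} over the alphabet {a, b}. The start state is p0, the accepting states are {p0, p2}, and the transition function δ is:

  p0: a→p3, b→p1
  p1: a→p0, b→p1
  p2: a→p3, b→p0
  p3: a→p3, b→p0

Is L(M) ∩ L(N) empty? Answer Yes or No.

No

The empty string ε is accepted by both M and N.
Hence L(M) ∩ L(N) ≠ ∅.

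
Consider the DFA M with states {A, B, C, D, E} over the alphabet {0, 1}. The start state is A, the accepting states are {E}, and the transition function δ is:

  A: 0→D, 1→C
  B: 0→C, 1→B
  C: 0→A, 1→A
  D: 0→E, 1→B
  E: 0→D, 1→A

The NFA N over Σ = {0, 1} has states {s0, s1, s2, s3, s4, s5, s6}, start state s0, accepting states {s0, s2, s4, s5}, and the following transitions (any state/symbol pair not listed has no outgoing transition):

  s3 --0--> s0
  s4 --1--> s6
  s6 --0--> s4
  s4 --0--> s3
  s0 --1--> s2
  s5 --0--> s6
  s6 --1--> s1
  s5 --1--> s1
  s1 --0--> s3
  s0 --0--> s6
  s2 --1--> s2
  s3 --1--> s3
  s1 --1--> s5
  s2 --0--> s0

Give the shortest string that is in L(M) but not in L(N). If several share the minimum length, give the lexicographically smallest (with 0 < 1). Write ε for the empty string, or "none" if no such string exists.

The string 1100 is accepted by M but not by N.
No shorter string lies in the difference, and 1100 is the lexicographically first length-4 string in L(M) \ L(N).

1100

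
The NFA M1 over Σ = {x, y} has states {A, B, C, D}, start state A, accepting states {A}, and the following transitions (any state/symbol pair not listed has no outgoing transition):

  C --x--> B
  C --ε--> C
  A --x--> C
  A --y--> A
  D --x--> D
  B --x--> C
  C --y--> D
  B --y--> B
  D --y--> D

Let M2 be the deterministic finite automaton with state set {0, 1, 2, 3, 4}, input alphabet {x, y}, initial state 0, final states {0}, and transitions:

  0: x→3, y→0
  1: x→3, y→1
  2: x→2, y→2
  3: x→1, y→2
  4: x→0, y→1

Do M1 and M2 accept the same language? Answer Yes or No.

Exploring the product automaton M1 × M2 from the start pair (A, 0), following both machines on each input symbol, reaches 4 state pairs: (A, 0), (C, 3), (B, 1), (D, 2).
M1 accepts in {A} and M2 accepts in {0}. In every reachable pair the two components are either both accepting — (A, 0) — or both non-accepting, so no string is accepted by exactly one of the machines: L(M1) \ L(M2) and L(M2) \ L(M1) are both empty.
Hence every string is accepted by M1 iff it is accepted by M2, and the two languages coincide.

Yes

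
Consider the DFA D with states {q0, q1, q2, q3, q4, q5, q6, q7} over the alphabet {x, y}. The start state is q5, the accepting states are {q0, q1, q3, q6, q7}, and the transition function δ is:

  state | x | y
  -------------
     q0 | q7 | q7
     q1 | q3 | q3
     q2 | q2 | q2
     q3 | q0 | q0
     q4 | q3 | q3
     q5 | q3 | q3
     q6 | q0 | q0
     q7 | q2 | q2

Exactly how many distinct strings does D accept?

The useful subgraph on states {q0, q3, q5, q7} is acyclic, so L(D) is finite; the longest accepting path visits 4 useful states, giving maximum string length 3.
Counting accepting paths from q5 by length: 2 of length 1, 4 of length 2, 8 of length 3. Total 14.

14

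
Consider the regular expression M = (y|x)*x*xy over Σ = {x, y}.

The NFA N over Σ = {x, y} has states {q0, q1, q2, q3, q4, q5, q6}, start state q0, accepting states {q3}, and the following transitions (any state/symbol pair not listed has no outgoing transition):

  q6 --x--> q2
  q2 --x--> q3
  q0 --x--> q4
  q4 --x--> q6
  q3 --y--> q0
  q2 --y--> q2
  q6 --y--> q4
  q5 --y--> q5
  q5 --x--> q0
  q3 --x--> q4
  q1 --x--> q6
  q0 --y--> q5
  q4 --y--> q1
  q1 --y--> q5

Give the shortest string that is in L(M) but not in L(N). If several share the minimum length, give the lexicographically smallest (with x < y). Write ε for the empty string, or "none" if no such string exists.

xy

The string xy is accepted by M but not by N.
No shorter string lies in the difference, and xy is the lexicographically first length-2 string in L(M) \ L(N).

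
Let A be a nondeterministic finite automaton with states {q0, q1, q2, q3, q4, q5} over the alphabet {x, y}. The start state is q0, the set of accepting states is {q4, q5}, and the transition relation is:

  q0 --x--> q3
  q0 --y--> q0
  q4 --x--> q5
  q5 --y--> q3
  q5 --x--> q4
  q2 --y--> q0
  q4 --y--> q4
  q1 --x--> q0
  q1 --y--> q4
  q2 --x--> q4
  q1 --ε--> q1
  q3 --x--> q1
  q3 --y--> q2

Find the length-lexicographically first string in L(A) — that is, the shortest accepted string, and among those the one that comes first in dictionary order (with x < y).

xxy

A breadth-first search from q0 reaches an accepting state first via the path q0 → q3 → q1 → q4 on input xxy.
No string of length < 3 is accepted (BFS exhausts all shorter strings without reaching an accepting state), and xxy is the lexicographically least accepting string of length 3.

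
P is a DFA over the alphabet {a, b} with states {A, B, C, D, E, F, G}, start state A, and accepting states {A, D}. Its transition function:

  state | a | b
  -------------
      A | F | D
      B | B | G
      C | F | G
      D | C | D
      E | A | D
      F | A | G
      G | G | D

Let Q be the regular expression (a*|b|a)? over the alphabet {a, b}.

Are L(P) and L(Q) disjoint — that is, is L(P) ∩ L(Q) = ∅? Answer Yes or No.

The empty string ε is accepted by both P and Q.
Hence L(P) ∩ L(Q) ≠ ∅.

No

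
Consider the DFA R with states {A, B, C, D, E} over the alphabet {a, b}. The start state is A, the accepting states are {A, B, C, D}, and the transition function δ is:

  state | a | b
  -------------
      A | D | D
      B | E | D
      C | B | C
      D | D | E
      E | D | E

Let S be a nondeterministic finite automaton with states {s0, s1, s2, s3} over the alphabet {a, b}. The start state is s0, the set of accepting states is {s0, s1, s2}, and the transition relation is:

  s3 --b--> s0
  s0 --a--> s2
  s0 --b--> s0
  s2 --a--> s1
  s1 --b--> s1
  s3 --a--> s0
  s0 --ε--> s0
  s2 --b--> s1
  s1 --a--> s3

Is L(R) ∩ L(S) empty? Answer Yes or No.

No

The empty string ε is accepted by both R and S.
Hence L(R) ∩ L(S) ≠ ∅.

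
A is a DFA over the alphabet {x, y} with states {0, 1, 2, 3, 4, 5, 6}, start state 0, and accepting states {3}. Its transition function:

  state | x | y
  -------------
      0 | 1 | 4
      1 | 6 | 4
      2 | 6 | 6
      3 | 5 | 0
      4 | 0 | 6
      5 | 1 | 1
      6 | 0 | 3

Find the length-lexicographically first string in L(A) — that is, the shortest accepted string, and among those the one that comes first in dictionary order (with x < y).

A breadth-first search from 0 reaches an accepting state first via the path 0 → 1 → 6 → 3 on input xxy.
No string of length < 3 is accepted (BFS exhausts all shorter strings without reaching an accepting state), and xxy is the lexicographically least accepting string of length 3.

xxy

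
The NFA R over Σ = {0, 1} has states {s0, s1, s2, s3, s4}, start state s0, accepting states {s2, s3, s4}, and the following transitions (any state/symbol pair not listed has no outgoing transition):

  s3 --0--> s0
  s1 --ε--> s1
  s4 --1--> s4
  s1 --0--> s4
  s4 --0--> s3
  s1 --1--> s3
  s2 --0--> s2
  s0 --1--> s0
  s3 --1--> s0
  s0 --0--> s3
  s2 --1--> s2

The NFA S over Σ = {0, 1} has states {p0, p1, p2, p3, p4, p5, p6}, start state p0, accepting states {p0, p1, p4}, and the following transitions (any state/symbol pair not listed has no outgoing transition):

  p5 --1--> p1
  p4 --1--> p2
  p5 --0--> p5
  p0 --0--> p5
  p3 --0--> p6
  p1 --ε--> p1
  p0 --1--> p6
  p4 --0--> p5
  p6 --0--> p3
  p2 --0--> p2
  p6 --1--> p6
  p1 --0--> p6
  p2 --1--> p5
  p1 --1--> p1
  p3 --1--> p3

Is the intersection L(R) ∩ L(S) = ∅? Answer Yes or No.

Yes

Exploring the product automaton R × S from the start pair (s0, p0), following both machines on each input symbol, reaches 8 state pairs: (s0, p0), (s3, p5), (s0, p6), (s0, p5), (s0, p1), (s3, p3), (s3, p6), (s0, p3).
R accepts in {s2, s3, s4} and S accepts in {p0, p1, p4}; no reachable pair has both components accepting, so no string drives both machines to acceptance simultaneously and L(R) ∩ L(S) = ∅.
So no string is accepted by both, and the intersection is empty.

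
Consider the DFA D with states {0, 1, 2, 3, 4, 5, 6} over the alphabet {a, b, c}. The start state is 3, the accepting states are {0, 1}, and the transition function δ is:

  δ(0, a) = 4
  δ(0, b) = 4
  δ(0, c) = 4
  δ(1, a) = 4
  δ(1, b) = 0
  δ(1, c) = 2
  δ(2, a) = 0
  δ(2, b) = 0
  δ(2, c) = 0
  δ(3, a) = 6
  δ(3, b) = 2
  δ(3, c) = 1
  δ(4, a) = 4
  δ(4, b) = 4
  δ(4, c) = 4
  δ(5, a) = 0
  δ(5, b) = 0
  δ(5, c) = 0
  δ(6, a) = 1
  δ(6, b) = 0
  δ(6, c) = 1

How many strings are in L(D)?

19

The useful subgraph on states {0, 1, 2, 3, 6} is acyclic, so L(D) is finite; the longest accepting path visits 5 useful states, giving maximum string length 4.
Counting accepting paths from 3 by length: 1 of length 1, 7 of length 2, 5 of length 3, 6 of length 4. Total 19.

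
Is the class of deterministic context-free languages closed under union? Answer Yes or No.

{aⁿbⁿ : n≥0} and {aⁿb²ⁿ : n≥0} are each accepted by a deterministic PDA (push the a's; pop one per b, respectively one per two b's), but their union U is not. Suppose a DPDA M accepted U. Being deterministic, M has a single run on aⁿb²ⁿ, and since aⁿbⁿ ∈ U that run passes through an accepting configuration right after consuming the prefix aⁿbⁿ and then goes on to accept again after n more b's. Build an ordinary (nondeterministic) PDA M′ that simulates M on a's and b's and, at any moment when M is in an accepting state, may switch to a second mode in which it reads only c's, feeding each c to M as a b; M′ accepts when M does. Then M′ accepts aⁱbʲcᵏ (k≥1) exactly when both aⁱbʲ ∈ U and aⁱbʲ⁺ᵏ ∈ U, and checking the four cases (i=j or j=2i, combined with j+k=i or j+k=2i) leaves only i=j=k: so L(M′) ∩ a*b*c⁺ = {aⁿbⁿcⁿ : n≥1} would be context-free, which it is not (pumping lemma) — contradiction. (The union is an unambiguous CFL; it is determinism, not unambiguity, that fails.)

No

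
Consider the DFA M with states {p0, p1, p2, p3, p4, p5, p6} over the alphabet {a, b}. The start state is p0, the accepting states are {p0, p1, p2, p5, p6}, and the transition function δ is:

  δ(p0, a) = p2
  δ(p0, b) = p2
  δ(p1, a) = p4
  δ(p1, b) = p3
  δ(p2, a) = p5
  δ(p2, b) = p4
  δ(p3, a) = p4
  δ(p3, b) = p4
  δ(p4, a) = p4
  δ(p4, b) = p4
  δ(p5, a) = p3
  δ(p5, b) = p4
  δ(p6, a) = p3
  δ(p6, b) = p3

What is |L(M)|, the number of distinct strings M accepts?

5

The useful subgraph on states {p0, p2, p5} is acyclic, so L(M) is finite; the longest accepting path visits 3 useful states, giving maximum string length 2.
Counting accepting paths from p0 by length: 1 of length 0, 2 of length 1, 2 of length 2. Total 5.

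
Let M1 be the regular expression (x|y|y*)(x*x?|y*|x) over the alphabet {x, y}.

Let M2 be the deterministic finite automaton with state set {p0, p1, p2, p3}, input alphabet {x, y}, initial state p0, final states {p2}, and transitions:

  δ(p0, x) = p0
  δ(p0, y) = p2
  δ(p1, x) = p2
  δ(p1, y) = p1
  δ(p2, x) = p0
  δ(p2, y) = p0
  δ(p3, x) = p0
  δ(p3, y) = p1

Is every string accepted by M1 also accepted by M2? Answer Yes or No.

The empty string ε is in L(M1) but not in L(M2).
So L(M1) ⊄ L(M2).

No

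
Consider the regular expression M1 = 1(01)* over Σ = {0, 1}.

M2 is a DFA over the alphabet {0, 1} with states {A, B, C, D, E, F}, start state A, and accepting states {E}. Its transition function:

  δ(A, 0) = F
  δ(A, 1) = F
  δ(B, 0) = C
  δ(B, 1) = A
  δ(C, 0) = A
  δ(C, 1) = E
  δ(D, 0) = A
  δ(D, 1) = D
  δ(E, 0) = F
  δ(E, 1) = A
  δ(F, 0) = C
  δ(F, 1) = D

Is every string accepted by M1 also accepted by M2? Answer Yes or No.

No

The string 1 is in L(M1) but not in L(M2).
So L(M1) ⊄ L(M2).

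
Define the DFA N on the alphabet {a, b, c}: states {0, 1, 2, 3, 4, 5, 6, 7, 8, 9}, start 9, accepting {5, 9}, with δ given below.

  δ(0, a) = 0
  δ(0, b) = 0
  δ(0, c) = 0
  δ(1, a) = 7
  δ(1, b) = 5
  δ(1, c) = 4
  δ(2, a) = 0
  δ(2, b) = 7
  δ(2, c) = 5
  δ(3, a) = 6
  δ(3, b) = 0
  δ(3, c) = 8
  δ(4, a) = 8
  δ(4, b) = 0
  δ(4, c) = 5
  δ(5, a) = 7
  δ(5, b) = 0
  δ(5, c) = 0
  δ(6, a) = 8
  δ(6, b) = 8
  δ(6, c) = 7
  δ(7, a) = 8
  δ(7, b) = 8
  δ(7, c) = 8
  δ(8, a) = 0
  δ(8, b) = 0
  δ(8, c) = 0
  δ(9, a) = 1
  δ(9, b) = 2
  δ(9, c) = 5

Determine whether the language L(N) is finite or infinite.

The useful states (reachable from 9 and able to reach an accepting state) are {1, 2, 4, 5, 9}.
Restricted to these states the transition graph has no cycle, so every accepting path has bounded length and L is finite.

finite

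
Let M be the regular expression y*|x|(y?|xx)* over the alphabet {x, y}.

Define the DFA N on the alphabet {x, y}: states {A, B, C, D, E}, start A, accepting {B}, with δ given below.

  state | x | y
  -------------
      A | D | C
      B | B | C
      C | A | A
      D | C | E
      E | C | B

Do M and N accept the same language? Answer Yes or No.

The empty string ε is accepted by M but rejected by N.
So L(M) ≠ L(N).

No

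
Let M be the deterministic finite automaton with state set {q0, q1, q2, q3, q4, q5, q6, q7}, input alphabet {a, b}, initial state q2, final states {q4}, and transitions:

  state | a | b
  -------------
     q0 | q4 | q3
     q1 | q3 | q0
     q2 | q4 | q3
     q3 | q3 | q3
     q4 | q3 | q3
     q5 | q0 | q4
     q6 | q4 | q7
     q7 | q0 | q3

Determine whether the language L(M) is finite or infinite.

finite

The useful states (reachable from q2 and able to reach an accepting state) are {q2, q4}.
Restricted to these states the transition graph has no cycle, so every accepting path has bounded length and L is finite.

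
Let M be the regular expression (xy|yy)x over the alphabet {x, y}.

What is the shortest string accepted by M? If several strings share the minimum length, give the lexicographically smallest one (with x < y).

xyx

By inspection of the expression, no string of length less than 3 matches, and xyx is the lexicographically first match of length 3.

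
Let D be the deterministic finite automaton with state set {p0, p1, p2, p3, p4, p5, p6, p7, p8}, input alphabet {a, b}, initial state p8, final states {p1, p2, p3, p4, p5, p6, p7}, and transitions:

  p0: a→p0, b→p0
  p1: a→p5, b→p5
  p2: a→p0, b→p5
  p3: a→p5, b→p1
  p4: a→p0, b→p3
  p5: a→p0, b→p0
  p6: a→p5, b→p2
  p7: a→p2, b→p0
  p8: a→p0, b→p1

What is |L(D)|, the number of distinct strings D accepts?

The useful subgraph on states {p1, p5, p8} is acyclic, so L(D) is finite; the longest accepting path visits 3 useful states, giving maximum string length 2.
Counting accepting paths from p8 by length: 1 of length 1, 2 of length 2. Total 3.

3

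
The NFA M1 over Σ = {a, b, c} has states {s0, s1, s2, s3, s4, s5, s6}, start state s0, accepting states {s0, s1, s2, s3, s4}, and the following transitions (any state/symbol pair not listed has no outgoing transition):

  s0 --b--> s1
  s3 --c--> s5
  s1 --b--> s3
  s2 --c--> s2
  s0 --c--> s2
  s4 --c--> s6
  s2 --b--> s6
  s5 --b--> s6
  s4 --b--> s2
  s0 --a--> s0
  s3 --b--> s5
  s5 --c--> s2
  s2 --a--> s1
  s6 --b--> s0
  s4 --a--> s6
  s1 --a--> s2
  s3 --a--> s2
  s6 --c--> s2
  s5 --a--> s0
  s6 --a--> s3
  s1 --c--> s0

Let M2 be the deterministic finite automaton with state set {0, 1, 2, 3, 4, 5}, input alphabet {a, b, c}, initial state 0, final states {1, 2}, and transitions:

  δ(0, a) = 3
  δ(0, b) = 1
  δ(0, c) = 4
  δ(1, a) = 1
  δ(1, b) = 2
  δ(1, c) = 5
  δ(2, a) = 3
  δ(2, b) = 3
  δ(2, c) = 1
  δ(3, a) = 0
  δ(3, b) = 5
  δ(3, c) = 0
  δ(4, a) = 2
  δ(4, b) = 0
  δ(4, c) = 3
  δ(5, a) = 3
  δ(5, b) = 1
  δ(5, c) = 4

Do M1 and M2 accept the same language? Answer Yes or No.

The empty string ε is accepted by M1 but rejected by M2.
So L(M1) ≠ L(M2).

No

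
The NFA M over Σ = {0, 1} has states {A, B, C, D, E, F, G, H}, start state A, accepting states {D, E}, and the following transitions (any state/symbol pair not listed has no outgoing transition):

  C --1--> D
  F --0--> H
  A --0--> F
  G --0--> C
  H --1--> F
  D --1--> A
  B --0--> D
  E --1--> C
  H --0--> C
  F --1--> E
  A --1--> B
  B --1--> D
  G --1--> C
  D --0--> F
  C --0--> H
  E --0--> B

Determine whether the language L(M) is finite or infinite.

State A is reachable from the start and can reach an accepting state, and it lies on the cycle A → B → D → A.
Traversing that cycle any number of times yields accepted strings of unbounded length, so the language is infinite.

infinite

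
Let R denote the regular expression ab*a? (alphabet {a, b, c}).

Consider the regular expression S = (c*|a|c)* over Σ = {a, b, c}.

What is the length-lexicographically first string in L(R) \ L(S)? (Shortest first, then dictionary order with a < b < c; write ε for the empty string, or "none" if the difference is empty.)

The string ab is accepted by R but not by S.
No shorter string lies in the difference, and ab is the lexicographically first length-2 string in L(R) \ L(S).

ab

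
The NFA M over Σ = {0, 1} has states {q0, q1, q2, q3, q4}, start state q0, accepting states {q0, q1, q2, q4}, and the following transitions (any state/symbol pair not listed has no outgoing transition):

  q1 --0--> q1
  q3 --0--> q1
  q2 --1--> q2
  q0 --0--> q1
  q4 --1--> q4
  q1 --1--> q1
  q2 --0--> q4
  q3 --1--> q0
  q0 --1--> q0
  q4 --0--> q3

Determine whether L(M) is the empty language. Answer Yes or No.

No

The empty string ε is accepted: the run q0 ends in the accepting state q0.
Since at least one string is accepted, L(M) is not empty.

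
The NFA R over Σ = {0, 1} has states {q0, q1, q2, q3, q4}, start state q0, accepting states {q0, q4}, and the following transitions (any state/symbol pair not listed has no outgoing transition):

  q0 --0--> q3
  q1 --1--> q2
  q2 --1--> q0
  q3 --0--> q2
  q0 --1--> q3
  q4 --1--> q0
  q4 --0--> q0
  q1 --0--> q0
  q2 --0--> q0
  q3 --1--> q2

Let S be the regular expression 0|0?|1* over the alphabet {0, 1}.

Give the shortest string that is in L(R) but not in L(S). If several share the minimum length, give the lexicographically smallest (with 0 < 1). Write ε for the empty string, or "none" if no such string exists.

000

The string 000 is accepted by R but not by S.
No shorter string lies in the difference, and 000 is the lexicographically first length-3 string in L(R) \ L(S).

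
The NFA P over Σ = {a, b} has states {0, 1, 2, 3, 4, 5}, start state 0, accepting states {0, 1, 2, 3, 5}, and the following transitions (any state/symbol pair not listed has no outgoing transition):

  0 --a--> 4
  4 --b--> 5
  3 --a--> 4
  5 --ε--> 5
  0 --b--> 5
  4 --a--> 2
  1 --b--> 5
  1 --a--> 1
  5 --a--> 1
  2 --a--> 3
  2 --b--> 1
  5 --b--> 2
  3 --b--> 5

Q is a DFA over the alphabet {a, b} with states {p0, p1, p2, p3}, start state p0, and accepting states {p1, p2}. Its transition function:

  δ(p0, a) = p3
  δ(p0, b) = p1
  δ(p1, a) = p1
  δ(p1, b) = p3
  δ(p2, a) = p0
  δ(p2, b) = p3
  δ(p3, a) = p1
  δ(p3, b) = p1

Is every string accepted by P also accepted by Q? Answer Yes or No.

No

The empty string ε is in L(P) but not in L(Q).
So L(P) ⊄ L(Q).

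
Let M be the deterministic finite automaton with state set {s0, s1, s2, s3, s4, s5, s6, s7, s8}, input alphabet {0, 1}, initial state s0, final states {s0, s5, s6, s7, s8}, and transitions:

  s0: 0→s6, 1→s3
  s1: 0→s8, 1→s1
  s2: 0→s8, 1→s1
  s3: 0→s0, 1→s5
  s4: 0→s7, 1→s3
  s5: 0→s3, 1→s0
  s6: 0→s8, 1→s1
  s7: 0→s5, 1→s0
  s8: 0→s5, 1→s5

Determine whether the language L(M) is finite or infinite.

State s0 is reachable from the start and can reach an accepting state, and it lies on the cycle s0 → s3 → s0.
Traversing that cycle any number of times yields accepted strings of unbounded length, so the language is infinite.

infinite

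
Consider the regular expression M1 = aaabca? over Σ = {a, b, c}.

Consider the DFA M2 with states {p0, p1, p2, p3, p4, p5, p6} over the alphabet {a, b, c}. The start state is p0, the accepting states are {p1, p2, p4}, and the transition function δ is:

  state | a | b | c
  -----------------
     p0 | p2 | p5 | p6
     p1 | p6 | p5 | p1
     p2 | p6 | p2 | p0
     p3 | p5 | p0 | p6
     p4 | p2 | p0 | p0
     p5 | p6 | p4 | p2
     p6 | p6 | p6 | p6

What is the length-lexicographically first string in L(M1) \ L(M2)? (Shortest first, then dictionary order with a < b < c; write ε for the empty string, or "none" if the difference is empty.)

aaabc

The string aaabc is accepted by M1 but not by M2.
No shorter string lies in the difference, and aaabc is the lexicographically first length-5 string in L(M1) \ L(M2).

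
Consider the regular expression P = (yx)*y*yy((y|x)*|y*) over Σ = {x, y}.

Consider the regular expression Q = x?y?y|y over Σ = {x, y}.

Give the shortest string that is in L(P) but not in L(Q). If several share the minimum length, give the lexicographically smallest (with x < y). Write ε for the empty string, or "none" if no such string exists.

The string yyx is accepted by P but not by Q.
No shorter string lies in the difference, and yyx is the lexicographically first length-3 string in L(P) \ L(Q).

yyx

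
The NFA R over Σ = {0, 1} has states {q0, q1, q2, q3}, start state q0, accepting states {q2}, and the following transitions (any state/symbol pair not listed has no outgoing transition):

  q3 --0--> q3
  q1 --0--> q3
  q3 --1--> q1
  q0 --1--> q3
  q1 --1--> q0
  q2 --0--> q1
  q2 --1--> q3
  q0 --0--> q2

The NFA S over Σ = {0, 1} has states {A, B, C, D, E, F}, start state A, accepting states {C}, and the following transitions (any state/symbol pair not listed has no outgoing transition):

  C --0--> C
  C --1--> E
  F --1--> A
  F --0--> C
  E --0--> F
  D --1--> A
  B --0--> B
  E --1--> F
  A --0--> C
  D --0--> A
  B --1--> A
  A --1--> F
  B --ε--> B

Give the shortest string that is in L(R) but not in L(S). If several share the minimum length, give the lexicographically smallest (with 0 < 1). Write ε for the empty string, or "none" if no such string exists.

0010

The string 0010 is accepted by R but not by S.
No shorter string lies in the difference, and 0010 is the lexicographically first length-4 string in L(R) \ L(S).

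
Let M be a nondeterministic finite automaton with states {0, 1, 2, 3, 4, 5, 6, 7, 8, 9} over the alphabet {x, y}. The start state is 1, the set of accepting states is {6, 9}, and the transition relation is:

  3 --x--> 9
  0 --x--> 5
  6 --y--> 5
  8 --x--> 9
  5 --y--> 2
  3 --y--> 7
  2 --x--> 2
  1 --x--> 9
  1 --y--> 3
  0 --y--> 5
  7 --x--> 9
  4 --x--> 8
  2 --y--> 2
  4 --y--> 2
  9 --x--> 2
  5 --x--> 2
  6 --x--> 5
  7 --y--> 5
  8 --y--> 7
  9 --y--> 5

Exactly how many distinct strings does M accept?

3

The useful subgraph on states {1, 3, 7, 9} is acyclic, so L(M) is finite; the longest accepting path visits 4 useful states, giving maximum string length 3.
Counting accepting paths from 1 by length: 1 of length 1, 1 of length 2, 1 of length 3. Total 3.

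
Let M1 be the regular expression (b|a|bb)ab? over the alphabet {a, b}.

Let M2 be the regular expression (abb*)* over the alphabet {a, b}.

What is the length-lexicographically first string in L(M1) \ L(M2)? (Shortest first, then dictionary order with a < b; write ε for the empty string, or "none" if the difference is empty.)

The string aa is accepted by M1 but not by M2.
No shorter string lies in the difference, and aa is the lexicographically first length-2 string in L(M1) \ L(M2).

aa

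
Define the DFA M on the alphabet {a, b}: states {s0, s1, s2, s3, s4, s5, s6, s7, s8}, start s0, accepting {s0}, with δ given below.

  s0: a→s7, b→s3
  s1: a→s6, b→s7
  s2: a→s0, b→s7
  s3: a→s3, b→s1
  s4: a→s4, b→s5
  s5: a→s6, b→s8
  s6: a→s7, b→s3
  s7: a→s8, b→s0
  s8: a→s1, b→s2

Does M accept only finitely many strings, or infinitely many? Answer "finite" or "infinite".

State s3 is reachable from the start and can reach an accepting state, and it lies on the cycle s3 → s1 → s6 → s3.
Traversing that cycle any number of times yields accepted strings of unbounded length, so the language is infinite.

infinite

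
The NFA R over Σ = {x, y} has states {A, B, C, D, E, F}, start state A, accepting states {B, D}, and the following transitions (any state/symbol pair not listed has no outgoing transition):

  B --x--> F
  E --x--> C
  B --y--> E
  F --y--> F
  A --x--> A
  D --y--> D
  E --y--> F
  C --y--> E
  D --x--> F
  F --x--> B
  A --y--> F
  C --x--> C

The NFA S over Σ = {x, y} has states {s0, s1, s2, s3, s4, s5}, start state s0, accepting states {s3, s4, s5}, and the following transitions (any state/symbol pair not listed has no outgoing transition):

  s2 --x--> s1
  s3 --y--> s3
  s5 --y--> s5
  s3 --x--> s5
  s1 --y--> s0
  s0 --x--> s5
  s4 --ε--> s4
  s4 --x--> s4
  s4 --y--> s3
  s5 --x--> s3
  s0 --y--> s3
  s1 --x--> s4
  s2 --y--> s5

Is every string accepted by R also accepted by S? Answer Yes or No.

Exploring the product automaton R × S from the start pair (A, s0), following both machines on each input symbol, reaches 11 state pairs: (A, s0), (A, s5), (F, s3), (A, s3), (F, s5), (B, s5), (B, s3), (E, s5), (E, s3), (C, s3), (C, s5).
R accepts in {B, D} and S accepts in {s3, s4, s5}. The reachable pairs whose R-component is accepting are (B, s5), (B, s3); in each of them the S-component is accepting too, so the product for L(R) \ L(S) (R-component accepting, S-component rejecting) has no reachable accepting pair and the difference is empty.
Hence every string in L(R) is also in L(S).

Yes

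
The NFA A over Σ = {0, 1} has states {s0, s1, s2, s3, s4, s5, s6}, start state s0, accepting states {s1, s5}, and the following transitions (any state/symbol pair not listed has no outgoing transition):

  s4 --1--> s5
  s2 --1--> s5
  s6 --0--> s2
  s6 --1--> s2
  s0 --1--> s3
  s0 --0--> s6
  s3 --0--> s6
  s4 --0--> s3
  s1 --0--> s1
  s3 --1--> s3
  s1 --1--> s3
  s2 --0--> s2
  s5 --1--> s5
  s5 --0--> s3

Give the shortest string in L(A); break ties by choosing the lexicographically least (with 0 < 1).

001

A breadth-first search from s0 reaches an accepting state first via the path s0 → s6 → s2 → s5 on input 001.
No string of length < 3 is accepted (BFS exhausts all shorter strings without reaching an accepting state), and 001 is the lexicographically least accepting string of length 3.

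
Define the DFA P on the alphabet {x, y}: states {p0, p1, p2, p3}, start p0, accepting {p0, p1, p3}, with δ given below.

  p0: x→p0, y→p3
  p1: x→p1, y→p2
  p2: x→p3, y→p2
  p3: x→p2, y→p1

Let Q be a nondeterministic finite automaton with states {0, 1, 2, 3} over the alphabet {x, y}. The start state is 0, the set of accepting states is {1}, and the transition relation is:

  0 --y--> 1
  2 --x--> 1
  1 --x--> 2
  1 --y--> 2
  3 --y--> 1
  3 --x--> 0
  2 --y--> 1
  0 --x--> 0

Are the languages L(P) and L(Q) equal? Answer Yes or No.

No

The empty string ε is accepted by P but rejected by Q.
So L(P) ≠ L(Q).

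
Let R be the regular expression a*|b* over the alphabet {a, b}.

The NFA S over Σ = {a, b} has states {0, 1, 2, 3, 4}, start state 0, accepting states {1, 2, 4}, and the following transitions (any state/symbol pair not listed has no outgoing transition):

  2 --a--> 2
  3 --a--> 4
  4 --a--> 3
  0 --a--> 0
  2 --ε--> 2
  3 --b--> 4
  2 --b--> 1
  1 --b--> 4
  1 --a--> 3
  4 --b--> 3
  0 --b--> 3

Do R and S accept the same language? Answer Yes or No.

No

The empty string ε is accepted by R but rejected by S.
So L(R) ≠ L(S).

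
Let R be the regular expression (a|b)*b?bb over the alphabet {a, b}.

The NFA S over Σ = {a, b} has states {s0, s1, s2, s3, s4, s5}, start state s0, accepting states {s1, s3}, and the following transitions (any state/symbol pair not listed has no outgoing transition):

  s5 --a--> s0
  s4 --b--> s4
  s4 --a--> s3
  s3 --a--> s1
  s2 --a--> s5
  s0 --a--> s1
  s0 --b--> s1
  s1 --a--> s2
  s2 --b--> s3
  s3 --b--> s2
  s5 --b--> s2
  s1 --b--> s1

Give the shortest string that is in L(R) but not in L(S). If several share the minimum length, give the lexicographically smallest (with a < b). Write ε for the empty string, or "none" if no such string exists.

aabb

The string aabb is accepted by R but not by S.
No shorter string lies in the difference, and aabb is the lexicographically first length-4 string in L(R) \ L(S).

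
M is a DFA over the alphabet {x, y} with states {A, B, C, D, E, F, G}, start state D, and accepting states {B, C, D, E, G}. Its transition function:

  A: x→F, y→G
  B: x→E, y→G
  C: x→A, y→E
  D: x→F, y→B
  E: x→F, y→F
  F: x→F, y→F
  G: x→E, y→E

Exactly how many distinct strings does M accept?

The useful subgraph on states {B, D, E, G} is acyclic, so L(M) is finite; the longest accepting path visits 4 useful states, giving maximum string length 3.
Counting accepting paths from D by length: 1 of length 0, 1 of length 1, 2 of length 2, 2 of length 3. Total 6.

6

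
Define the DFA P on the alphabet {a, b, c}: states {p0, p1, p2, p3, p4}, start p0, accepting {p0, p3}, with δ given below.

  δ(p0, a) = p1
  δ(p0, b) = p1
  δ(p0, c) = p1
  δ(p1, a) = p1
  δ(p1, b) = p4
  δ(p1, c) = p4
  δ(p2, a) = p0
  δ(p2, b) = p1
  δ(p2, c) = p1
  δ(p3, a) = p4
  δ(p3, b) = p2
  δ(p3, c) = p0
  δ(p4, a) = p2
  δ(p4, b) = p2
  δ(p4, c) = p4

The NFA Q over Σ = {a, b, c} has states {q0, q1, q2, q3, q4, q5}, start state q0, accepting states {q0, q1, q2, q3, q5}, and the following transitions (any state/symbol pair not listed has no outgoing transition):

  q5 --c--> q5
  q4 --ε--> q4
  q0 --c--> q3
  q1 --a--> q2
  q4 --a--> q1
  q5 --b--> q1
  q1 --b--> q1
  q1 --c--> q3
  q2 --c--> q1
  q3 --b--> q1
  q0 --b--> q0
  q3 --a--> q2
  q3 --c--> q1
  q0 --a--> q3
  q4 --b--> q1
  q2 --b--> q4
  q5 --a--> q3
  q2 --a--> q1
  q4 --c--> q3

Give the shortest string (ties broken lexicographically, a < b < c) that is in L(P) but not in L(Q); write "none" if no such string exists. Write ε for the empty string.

Exploring the product automaton P × Q from the start pair (p0, q0), following both machines on each input symbol, reaches 17 state pairs: (p0, q0), (p1, q3), (p1, q0), (p1, q2), (p4, q1), (p4, q0), (p4, q3), (p1, q1), (p4, q4), (p2, q2), (p2, q1), (p2, q3), (p2, q0), (p0, q1), (p1, q4), (p0, q2), (p0, q3).
P accepts in {p0, p3} and Q accepts in {q0, q1, q2, q3, q5}. The reachable pairs whose P-component is accepting are (p0, q0), (p0, q1), (p0, q2), (p0, q3); in each of them the Q-component is accepting too, so the product for L(P) \ L(Q) (P-component accepting, Q-component rejecting) has no reachable accepting pair and the difference is empty.
So every string accepted by P is also accepted by Q: L(P) \ L(Q) = ∅ and there is no such string.

none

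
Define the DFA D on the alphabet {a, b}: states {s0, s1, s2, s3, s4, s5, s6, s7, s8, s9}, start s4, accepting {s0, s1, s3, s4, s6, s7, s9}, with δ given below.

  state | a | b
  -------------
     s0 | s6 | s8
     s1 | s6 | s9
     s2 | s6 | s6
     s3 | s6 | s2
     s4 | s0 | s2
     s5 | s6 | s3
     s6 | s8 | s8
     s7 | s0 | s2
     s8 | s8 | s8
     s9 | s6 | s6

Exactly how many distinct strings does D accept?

5

The useful subgraph on states {s0, s2, s4, s6} is acyclic, so L(D) is finite; the longest accepting path visits 3 useful states, giving maximum string length 2.
Counting accepting paths from s4 by length: 1 of length 0, 1 of length 1, 3 of length 2. Total 5.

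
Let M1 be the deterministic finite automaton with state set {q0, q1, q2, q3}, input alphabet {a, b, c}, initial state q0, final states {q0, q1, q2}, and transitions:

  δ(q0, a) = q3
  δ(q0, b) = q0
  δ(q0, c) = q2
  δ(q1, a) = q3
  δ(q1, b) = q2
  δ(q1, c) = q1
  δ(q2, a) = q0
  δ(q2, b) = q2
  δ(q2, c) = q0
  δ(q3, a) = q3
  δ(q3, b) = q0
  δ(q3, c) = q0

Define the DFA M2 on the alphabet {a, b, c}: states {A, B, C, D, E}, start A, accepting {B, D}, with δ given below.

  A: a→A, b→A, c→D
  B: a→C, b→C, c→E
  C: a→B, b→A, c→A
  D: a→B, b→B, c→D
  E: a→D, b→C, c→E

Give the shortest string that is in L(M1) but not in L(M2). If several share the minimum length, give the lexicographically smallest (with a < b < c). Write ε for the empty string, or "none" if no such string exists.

ε

The empty string ε is accepted by M1 but not by M2.
Since ε is the unique shortest string, it is the required witness.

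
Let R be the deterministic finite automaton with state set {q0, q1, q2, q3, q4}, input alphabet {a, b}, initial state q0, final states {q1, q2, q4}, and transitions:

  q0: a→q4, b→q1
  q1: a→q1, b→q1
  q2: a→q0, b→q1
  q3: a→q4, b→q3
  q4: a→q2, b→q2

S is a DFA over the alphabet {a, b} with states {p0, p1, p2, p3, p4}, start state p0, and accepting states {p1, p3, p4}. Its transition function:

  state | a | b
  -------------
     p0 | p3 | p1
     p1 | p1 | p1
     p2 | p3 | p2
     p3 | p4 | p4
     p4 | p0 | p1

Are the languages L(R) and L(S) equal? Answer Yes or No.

Exploring the product automaton R × S from the start pair (q0, p0), following both machines on each input symbol, reaches 4 state pairs: (q0, p0), (q4, p3), (q1, p1), (q2, p4).
R accepts in {q1, q2, q4} and S accepts in {p1, p3, p4}. In every reachable pair the two components are either both accepting — (q4, p3), (q1, p1), (q2, p4) — or both non-accepting, so no string is accepted by exactly one of the machines: L(R) \ L(S) and L(S) \ L(R) are both empty.
Hence every string is accepted by R iff it is accepted by S, and the two languages coincide.

Yes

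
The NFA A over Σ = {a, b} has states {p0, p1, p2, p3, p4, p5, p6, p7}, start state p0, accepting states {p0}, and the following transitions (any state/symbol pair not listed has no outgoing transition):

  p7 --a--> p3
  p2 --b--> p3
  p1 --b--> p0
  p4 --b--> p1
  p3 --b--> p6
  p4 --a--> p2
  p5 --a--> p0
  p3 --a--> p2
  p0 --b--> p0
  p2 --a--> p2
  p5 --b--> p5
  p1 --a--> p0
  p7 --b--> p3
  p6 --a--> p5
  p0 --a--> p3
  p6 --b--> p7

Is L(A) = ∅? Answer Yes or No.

The empty string ε is accepted: the run p0 ends in the accepting state p0.
Since at least one string is accepted, L(A) is not empty.

No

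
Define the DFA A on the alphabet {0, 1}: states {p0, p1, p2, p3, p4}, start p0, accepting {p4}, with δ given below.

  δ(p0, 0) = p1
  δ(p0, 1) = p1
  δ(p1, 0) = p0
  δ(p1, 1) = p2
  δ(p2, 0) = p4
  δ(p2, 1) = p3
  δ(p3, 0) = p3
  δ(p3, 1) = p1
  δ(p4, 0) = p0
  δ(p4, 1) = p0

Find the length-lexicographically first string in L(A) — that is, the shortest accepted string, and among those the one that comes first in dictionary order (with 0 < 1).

A breadth-first search from p0 reaches an accepting state first via the path p0 → p1 → p2 → p4 on input 010.
No string of length < 3 is accepted (BFS exhausts all shorter strings without reaching an accepting state), and 010 is the lexicographically least accepting string of length 3.

010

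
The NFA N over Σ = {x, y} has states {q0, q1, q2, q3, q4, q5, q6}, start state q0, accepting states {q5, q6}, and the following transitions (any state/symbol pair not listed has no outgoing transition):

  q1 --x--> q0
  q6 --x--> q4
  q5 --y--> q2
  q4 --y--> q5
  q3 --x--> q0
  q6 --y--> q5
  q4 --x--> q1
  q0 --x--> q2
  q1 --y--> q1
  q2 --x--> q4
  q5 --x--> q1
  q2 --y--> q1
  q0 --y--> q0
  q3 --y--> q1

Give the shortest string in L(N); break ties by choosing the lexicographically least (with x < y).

xxy

A breadth-first search from q0 reaches an accepting state first via the path q0 → q2 → q4 → q5 on input xxy.
No string of length < 3 is accepted (BFS exhausts all shorter strings without reaching an accepting state), and xxy is the lexicographically least accepting string of length 3.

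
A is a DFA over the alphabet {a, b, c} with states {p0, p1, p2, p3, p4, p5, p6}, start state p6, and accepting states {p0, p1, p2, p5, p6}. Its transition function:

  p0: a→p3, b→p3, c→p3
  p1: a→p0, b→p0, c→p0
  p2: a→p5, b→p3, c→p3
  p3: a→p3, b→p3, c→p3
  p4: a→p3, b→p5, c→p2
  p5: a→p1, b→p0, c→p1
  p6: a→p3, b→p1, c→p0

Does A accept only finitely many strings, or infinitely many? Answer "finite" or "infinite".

finite

The useful states (reachable from p6 and able to reach an accepting state) are {p0, p1, p6}.
Restricted to these states the transition graph has no cycle, so every accepting path has bounded length and L is finite.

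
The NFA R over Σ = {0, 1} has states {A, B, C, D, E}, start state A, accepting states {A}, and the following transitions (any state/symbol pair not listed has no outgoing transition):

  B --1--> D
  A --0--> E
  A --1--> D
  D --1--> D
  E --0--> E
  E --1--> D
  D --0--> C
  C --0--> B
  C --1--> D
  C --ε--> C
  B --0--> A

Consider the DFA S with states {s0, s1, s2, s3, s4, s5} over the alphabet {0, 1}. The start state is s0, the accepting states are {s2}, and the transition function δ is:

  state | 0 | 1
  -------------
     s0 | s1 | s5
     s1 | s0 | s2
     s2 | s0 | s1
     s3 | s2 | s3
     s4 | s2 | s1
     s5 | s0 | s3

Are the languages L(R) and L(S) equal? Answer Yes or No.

No

The empty string ε is accepted by R but rejected by S.
So L(R) ≠ L(S).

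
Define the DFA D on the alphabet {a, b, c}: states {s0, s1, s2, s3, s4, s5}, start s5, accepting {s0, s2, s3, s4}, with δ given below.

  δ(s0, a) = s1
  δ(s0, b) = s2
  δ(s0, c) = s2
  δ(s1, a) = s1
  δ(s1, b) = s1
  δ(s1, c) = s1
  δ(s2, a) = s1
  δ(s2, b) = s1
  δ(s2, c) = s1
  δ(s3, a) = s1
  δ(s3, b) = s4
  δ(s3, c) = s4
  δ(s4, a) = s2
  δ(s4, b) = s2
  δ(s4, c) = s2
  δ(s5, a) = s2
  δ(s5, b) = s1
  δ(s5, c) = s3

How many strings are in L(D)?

The useful subgraph on states {s2, s3, s4, s5} is acyclic, so L(D) is finite; the longest accepting path visits 4 useful states, giving maximum string length 3.
Counting accepting paths from s5 by length: 2 of length 1, 2 of length 2, 6 of length 3. Total 10.

10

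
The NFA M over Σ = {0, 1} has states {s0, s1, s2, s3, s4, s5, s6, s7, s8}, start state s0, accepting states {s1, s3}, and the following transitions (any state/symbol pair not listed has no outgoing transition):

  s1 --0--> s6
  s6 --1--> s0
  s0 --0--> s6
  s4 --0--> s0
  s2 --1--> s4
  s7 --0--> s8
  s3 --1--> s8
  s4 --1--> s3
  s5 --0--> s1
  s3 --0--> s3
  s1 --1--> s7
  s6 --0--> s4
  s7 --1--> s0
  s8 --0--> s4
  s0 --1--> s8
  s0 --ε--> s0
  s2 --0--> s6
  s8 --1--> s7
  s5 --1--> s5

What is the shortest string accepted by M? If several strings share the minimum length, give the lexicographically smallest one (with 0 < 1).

A breadth-first search from s0 reaches an accepting state first via the path s0 → s6 → s4 → s3 on input 001.
No string of length < 3 is accepted (BFS exhausts all shorter strings without reaching an accepting state), and 001 is the lexicographically least accepting string of length 3.

001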